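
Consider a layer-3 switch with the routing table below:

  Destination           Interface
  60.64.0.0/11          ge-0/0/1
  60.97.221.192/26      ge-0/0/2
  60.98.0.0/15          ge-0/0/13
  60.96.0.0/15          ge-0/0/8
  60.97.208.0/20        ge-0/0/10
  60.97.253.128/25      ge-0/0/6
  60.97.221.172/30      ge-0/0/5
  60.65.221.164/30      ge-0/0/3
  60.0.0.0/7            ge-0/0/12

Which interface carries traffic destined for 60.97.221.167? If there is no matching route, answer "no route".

Routes whose prefix contains 60.97.221.167:
  60.0.0.0/7 (60.0.0.0 - 61.255.255.255) -> ge-0/0/12
  60.96.0.0/15 (60.96.0.0 - 60.97.255.255) -> ge-0/0/8
  60.97.208.0/20 (60.97.208.0 - 60.97.223.255) -> ge-0/0/10
More-specific entries that do NOT match:
  60.97.221.172/30 (60.97.221.172 - 60.97.221.175) does not contain 60.97.221.167
  60.65.221.164/30 (60.65.221.164 - 60.65.221.167) does not contain 60.97.221.167
  60.97.221.192/26 (60.97.221.192 - 60.97.221.255) does not contain 60.97.221.167
  60.97.253.128/25 (60.97.253.128 - 60.97.253.255) does not contain 60.97.221.167
Longest matching prefix is /20 -> interface ge-0/0/10.

ge-0/0/10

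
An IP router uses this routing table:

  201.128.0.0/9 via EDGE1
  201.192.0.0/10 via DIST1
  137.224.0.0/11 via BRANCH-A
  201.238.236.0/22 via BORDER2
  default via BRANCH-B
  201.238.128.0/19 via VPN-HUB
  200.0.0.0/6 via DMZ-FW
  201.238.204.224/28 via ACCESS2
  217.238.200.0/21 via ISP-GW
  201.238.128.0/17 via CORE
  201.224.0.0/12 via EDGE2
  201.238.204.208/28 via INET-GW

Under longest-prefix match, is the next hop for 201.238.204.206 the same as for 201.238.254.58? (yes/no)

yes

201.238.204.206: longest match 201.238.128.0/17 -> CORE
201.238.254.58: longest match 201.238.128.0/17 -> CORE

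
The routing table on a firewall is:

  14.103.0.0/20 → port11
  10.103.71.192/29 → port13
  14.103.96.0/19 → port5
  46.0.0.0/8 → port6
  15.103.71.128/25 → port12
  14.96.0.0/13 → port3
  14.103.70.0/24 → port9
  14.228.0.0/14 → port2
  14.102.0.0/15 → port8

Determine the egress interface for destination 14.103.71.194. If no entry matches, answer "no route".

Routes whose prefix contains 14.103.71.194:
  14.96.0.0/13 (14.96.0.0 - 14.103.255.255) -> port3
  14.102.0.0/15 (14.102.0.0 - 14.103.255.255) -> port8
More-specific entries that do NOT match:
  10.103.71.192/29 (10.103.71.192 - 10.103.71.199) does not contain 14.103.71.194
  15.103.71.128/25 (15.103.71.128 - 15.103.71.255) does not contain 14.103.71.194
  14.103.70.0/24 (14.103.70.0 - 14.103.70.255) does not contain 14.103.71.194
  14.103.0.0/20 (14.103.0.0 - 14.103.15.255) does not contain 14.103.71.194
  14.103.96.0/19 (14.103.96.0 - 14.103.127.255) does not contain 14.103.71.194
Longest matching prefix is /15 -> interface port8.

port8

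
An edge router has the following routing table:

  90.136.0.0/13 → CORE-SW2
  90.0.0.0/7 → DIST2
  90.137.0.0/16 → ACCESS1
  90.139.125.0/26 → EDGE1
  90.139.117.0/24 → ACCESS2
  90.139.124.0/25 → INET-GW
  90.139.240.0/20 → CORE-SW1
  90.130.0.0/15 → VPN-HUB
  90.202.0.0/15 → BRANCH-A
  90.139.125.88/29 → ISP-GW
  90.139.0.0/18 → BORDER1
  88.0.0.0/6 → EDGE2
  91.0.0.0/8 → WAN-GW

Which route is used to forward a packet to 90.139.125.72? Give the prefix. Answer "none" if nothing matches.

90.136.0.0/13

Entries matching 90.139.125.72:
  88.0.0.0/6 (88.0.0.0 - 91.255.255.255)
  90.0.0.0/7 (90.0.0.0 - 91.255.255.255)
  90.136.0.0/13 (90.136.0.0 - 90.143.255.255)
Most specific is 90.136.0.0/13.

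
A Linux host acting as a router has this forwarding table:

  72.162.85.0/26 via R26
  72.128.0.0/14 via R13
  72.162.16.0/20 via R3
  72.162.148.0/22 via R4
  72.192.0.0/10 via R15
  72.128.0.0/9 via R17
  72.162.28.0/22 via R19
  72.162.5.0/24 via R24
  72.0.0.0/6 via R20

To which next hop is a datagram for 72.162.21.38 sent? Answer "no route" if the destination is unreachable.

R3

Routes whose prefix contains 72.162.21.38:
  72.0.0.0/6 (72.0.0.0 - 75.255.255.255) -> R20
  72.128.0.0/9 (72.128.0.0 - 72.255.255.255) -> R17
  72.162.16.0/20 (72.162.16.0 - 72.162.31.255) -> R3
More-specific entries that do NOT match:
  72.162.85.0/26 (72.162.85.0 - 72.162.85.63) does not contain 72.162.21.38
  72.162.5.0/24 (72.162.5.0 - 72.162.5.255) does not contain 72.162.21.38
  72.162.148.0/22 (72.162.148.0 - 72.162.151.255) does not contain 72.162.21.38
  72.162.28.0/22 (72.162.28.0 - 72.162.31.255) does not contain 72.162.21.38
Longest matching prefix is /20 -> next hop R3.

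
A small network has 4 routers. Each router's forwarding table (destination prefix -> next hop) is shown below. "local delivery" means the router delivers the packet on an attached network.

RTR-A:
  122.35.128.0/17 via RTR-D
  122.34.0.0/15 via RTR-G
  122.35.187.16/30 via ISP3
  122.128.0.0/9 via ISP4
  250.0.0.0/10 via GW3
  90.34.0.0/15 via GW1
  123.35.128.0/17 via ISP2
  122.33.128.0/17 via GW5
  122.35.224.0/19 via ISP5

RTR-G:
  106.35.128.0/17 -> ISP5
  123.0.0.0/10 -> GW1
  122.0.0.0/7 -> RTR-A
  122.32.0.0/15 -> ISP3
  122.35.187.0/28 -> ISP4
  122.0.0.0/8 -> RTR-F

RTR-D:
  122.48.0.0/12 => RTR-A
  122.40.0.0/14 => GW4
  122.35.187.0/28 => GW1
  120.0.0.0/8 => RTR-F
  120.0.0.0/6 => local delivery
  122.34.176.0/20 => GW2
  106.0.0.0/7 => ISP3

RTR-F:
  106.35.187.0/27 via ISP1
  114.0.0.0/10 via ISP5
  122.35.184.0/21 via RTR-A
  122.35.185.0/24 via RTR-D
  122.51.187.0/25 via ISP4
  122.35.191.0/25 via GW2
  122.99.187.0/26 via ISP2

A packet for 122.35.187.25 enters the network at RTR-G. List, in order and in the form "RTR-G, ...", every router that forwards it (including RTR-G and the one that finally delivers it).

RTR-G, RTR-F, RTR-A, RTR-D

At RTR-G: longest match for 122.35.187.25 is 122.0.0.0/8 -> RTR-F
At RTR-F: longest match for 122.35.187.25 is 122.35.184.0/21 -> RTR-A
At RTR-A: longest match for 122.35.187.25 is 122.35.128.0/17 -> RTR-D
At RTR-D: longest match for 122.35.187.25 is 120.0.0.0/6 -> local delivery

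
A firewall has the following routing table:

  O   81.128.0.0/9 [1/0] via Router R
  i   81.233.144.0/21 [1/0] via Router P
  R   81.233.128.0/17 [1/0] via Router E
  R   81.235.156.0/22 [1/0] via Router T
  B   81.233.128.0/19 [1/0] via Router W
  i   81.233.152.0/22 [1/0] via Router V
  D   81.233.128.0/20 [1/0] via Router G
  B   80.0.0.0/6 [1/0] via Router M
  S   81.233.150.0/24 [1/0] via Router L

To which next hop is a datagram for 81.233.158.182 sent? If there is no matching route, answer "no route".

Routes whose prefix contains 81.233.158.182:
  80.0.0.0/6 (80.0.0.0 - 83.255.255.255) -> Router M
  81.128.0.0/9 (81.128.0.0 - 81.255.255.255) -> Router R
  81.233.128.0/17 (81.233.128.0 - 81.233.255.255) -> Router E
  81.233.128.0/19 (81.233.128.0 - 81.233.159.255) -> Router W
More-specific entries that do NOT match:
  81.233.150.0/24 (81.233.150.0 - 81.233.150.255) does not contain 81.233.158.182
  81.235.156.0/22 (81.235.156.0 - 81.235.159.255) does not contain 81.233.158.182
  81.233.152.0/22 (81.233.152.0 - 81.233.155.255) does not contain 81.233.158.182
  81.233.144.0/21 (81.233.144.0 - 81.233.151.255) does not contain 81.233.158.182
  81.233.128.0/20 (81.233.128.0 - 81.233.143.255) does not contain 81.233.158.182
Longest matching prefix is /19 -> next hop Router W.

Router W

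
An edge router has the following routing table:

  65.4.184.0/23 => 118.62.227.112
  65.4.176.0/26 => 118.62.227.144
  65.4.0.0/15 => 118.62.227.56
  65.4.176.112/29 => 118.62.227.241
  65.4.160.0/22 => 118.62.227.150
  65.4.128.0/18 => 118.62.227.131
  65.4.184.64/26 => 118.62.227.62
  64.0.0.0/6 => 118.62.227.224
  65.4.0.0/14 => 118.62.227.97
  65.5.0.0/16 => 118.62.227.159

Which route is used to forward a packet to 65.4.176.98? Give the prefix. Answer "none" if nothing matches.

Entries matching 65.4.176.98:
  64.0.0.0/6 (64.0.0.0 - 67.255.255.255)
  65.4.0.0/14 (65.4.0.0 - 65.7.255.255)
  65.4.0.0/15 (65.4.0.0 - 65.5.255.255)
  65.4.128.0/18 (65.4.128.0 - 65.4.191.255)
Most specific is 65.4.128.0/18.

65.4.128.0/18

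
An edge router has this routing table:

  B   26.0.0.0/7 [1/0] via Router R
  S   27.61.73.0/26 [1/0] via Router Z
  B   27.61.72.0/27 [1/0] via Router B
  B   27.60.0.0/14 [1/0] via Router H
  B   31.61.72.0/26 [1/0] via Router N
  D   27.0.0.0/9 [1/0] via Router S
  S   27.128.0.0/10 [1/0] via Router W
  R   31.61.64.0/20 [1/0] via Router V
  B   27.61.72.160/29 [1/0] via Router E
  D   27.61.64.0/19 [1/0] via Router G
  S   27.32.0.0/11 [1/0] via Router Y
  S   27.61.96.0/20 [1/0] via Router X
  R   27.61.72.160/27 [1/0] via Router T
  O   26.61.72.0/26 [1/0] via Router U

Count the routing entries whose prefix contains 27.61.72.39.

5

Prefixes containing 27.61.72.39:
  26.0.0.0/7 (26.0.0.0 - 27.255.255.255)
  27.0.0.0/9 (27.0.0.0 - 27.127.255.255)
  27.32.0.0/11 (27.32.0.0 - 27.63.255.255)
  27.60.0.0/14 (27.60.0.0 - 27.63.255.255)
  27.61.64.0/19 (27.61.64.0 - 27.61.95.255)
Total matching entries: 5.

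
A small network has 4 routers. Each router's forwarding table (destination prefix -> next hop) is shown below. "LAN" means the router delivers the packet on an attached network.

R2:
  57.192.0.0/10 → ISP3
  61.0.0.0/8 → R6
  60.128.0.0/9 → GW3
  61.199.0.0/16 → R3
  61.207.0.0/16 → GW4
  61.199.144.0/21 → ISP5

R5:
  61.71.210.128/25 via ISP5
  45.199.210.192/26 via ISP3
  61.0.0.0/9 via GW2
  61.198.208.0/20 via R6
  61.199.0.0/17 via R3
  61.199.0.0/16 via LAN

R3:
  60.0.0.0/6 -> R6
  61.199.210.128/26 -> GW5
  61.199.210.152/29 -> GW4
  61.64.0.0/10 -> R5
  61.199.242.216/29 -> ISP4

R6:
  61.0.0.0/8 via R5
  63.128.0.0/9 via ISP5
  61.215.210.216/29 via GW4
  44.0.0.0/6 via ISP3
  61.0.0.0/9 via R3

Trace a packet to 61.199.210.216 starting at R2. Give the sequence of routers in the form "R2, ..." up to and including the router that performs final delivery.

At R2: longest match for 61.199.210.216 is 61.199.0.0/16 -> R3
At R3: longest match for 61.199.210.216 is 60.0.0.0/6 -> R6
At R6: longest match for 61.199.210.216 is 61.0.0.0/8 -> R5
At R5: longest match for 61.199.210.216 is 61.199.0.0/16 -> LAN

R2, R3, R6, R5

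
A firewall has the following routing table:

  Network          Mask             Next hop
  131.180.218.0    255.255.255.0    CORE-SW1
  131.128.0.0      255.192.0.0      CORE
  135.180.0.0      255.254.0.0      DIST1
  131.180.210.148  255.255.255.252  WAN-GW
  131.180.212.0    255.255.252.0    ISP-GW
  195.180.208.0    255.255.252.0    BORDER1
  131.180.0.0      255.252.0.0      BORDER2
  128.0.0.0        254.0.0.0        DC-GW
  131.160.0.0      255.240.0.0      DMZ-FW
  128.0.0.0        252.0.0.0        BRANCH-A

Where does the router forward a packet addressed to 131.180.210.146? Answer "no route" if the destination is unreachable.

Routes whose prefix contains 131.180.210.146:
  128.0.0.0/6 (128.0.0.0 - 131.255.255.255) -> BRANCH-A
  131.128.0.0/10 (131.128.0.0 - 131.191.255.255) -> CORE
  131.180.0.0/14 (131.180.0.0 - 131.183.255.255) -> BORDER2
More-specific entries that do NOT match:
  131.180.210.148/30 (131.180.210.148 - 131.180.210.151) does not contain 131.180.210.146
  131.180.218.0/24 (131.180.218.0 - 131.180.218.255) does not contain 131.180.210.146
  131.180.212.0/22 (131.180.212.0 - 131.180.215.255) does not contain 131.180.210.146
  195.180.208.0/22 (195.180.208.0 - 195.180.211.255) does not contain 131.180.210.146
  135.180.0.0/15 (135.180.0.0 - 135.181.255.255) does not contain 131.180.210.146
Longest matching prefix is /14 -> next hop BORDER2.

BORDER2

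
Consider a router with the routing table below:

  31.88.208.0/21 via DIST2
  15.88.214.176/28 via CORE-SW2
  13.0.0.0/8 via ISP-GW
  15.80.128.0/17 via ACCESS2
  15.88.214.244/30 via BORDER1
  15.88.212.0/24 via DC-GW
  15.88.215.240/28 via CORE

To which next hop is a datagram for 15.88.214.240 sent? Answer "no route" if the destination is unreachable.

No entry's prefix contains 15.88.214.240; there is no default route.

no route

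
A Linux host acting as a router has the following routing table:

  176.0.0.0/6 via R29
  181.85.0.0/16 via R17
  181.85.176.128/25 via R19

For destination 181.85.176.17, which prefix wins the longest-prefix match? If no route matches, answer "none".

181.85.0.0/16

Entries matching 181.85.176.17:
  181.85.0.0/16 (181.85.0.0 - 181.85.255.255)
Most specific is 181.85.0.0/16.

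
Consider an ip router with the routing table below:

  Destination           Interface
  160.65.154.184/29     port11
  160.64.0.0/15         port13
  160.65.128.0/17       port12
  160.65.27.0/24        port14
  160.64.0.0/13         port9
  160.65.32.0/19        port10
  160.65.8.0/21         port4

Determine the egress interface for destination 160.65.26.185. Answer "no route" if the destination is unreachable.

Routes whose prefix contains 160.65.26.185:
  160.64.0.0/13 (160.64.0.0 - 160.71.255.255) -> port9
  160.64.0.0/15 (160.64.0.0 - 160.65.255.255) -> port13
More-specific entries that do NOT match:
  160.65.154.184/29 (160.65.154.184 - 160.65.154.191) does not contain 160.65.26.185
  160.65.27.0/24 (160.65.27.0 - 160.65.27.255) does not contain 160.65.26.185
  160.65.8.0/21 (160.65.8.0 - 160.65.15.255) does not contain 160.65.26.185
  160.65.32.0/19 (160.65.32.0 - 160.65.63.255) does not contain 160.65.26.185
  160.65.128.0/17 (160.65.128.0 - 160.65.255.255) does not contain 160.65.26.185
Longest matching prefix is /15 -> interface port13.

port13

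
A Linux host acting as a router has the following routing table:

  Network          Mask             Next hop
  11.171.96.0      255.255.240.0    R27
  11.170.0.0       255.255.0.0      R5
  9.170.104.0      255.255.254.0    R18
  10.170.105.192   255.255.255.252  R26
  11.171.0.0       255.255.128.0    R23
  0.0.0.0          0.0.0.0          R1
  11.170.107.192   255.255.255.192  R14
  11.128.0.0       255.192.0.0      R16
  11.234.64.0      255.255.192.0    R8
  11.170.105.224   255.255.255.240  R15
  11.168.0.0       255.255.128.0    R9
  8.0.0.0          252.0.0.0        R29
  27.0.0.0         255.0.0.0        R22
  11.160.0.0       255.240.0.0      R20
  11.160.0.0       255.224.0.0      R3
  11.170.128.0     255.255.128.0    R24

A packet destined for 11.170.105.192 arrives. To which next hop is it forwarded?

R5

Routes whose prefix contains 11.170.105.192:
  0.0.0.0/0 (default, matches everything) -> R1
  8.0.0.0/6 (8.0.0.0 - 11.255.255.255) -> R29
  11.128.0.0/10 (11.128.0.0 - 11.191.255.255) -> R16
  11.160.0.0/11 (11.160.0.0 - 11.191.255.255) -> R3
  11.160.0.0/12 (11.160.0.0 - 11.175.255.255) -> R20
  11.170.0.0/16 (11.170.0.0 - 11.170.255.255) -> R5
More-specific entries that do NOT match:
  10.170.105.192/30 (10.170.105.192 - 10.170.105.195) does not contain 11.170.105.192
  11.170.105.224/28 (11.170.105.224 - 11.170.105.239) does not contain 11.170.105.192
  11.170.107.192/26 (11.170.107.192 - 11.170.107.255) does not contain 11.170.105.192
  9.170.104.0/23 (9.170.104.0 - 9.170.105.255) does not contain 11.170.105.192
  11.171.96.0/20 (11.171.96.0 - 11.171.111.255) does not contain 11.170.105.192
  11.234.64.0/18 (11.234.64.0 - 11.234.127.255) does not contain 11.170.105.192
  11.171.0.0/17 (11.171.0.0 - 11.171.127.255) does not contain 11.170.105.192
  11.168.0.0/17 (11.168.0.0 - 11.168.127.255) does not contain 11.170.105.192
  11.170.128.0/17 (11.170.128.0 - 11.170.255.255) does not contain 11.170.105.192
Longest matching prefix is /16 -> next hop R5.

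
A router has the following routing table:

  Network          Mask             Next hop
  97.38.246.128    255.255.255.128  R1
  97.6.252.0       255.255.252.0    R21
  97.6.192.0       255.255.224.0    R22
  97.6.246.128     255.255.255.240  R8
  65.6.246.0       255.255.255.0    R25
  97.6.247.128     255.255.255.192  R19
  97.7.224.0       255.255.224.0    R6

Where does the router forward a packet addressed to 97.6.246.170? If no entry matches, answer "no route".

no route

No entry's prefix contains 97.6.246.170; there is no default route.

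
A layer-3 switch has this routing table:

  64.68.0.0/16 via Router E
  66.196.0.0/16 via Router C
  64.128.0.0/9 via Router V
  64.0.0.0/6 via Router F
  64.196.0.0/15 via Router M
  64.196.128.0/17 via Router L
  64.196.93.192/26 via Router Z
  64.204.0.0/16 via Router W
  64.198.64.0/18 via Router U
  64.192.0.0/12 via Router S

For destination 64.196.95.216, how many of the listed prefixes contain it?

Prefixes containing 64.196.95.216:
  64.0.0.0/6 (64.0.0.0 - 67.255.255.255)
  64.128.0.0/9 (64.128.0.0 - 64.255.255.255)
  64.192.0.0/12 (64.192.0.0 - 64.207.255.255)
  64.196.0.0/15 (64.196.0.0 - 64.197.255.255)
Total matching entries: 4.

4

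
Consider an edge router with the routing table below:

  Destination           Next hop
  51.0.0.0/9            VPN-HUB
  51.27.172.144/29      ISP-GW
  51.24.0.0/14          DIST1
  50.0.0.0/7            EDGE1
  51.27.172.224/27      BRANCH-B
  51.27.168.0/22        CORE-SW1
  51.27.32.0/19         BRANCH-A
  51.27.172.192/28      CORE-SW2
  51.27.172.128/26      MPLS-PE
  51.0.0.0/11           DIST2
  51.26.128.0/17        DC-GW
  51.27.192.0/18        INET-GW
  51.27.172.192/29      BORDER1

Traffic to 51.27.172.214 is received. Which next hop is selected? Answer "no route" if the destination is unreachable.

DIST1

Routes whose prefix contains 51.27.172.214:
  50.0.0.0/7 (50.0.0.0 - 51.255.255.255) -> EDGE1
  51.0.0.0/9 (51.0.0.0 - 51.127.255.255) -> VPN-HUB
  51.0.0.0/11 (51.0.0.0 - 51.31.255.255) -> DIST2
  51.24.0.0/14 (51.24.0.0 - 51.27.255.255) -> DIST1
More-specific entries that do NOT match:
  51.27.172.144/29 (51.27.172.144 - 51.27.172.151) does not contain 51.27.172.214
  51.27.172.192/29 (51.27.172.192 - 51.27.172.199) does not contain 51.27.172.214
  51.27.172.192/28 (51.27.172.192 - 51.27.172.207) does not contain 51.27.172.214
  51.27.172.224/27 (51.27.172.224 - 51.27.172.255) does not contain 51.27.172.214
  51.27.172.128/26 (51.27.172.128 - 51.27.172.191) does not contain 51.27.172.214
  51.27.168.0/22 (51.27.168.0 - 51.27.171.255) does not contain 51.27.172.214
  51.27.32.0/19 (51.27.32.0 - 51.27.63.255) does not contain 51.27.172.214
  51.27.192.0/18 (51.27.192.0 - 51.27.255.255) does not contain 51.27.172.214
  51.26.128.0/17 (51.26.128.0 - 51.26.255.255) does not contain 51.27.172.214
Longest matching prefix is /14 -> next hop DIST1.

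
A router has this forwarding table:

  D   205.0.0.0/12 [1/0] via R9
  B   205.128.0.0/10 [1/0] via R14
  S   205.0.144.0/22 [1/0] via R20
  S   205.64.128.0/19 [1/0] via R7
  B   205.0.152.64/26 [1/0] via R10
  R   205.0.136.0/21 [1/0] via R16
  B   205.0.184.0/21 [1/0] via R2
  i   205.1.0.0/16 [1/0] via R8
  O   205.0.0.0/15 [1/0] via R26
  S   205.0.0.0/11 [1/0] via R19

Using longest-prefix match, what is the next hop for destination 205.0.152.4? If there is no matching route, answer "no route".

R26

Routes whose prefix contains 205.0.152.4:
  205.0.0.0/11 (205.0.0.0 - 205.31.255.255) -> R19
  205.0.0.0/12 (205.0.0.0 - 205.15.255.255) -> R9
  205.0.0.0/15 (205.0.0.0 - 205.1.255.255) -> R26
More-specific entries that do NOT match:
  205.0.152.64/26 (205.0.152.64 - 205.0.152.127) does not contain 205.0.152.4
  205.0.144.0/22 (205.0.144.0 - 205.0.147.255) does not contain 205.0.152.4
  205.0.136.0/21 (205.0.136.0 - 205.0.143.255) does not contain 205.0.152.4
  205.0.184.0/21 (205.0.184.0 - 205.0.191.255) does not contain 205.0.152.4
  205.64.128.0/19 (205.64.128.0 - 205.64.159.255) does not contain 205.0.152.4
  205.1.0.0/16 (205.1.0.0 - 205.1.255.255) does not contain 205.0.152.4
Longest matching prefix is /15 -> next hop R26.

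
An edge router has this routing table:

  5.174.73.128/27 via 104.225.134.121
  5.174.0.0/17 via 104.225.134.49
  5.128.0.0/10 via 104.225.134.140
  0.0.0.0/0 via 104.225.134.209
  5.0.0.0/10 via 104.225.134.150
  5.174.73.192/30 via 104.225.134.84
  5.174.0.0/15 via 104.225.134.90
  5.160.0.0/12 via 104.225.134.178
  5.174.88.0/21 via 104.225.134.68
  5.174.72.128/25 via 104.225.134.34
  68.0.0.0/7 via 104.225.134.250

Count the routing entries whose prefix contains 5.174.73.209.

Prefixes containing 5.174.73.209:
  0.0.0.0/0 (default, matches everything)
  5.128.0.0/10 (5.128.0.0 - 5.191.255.255)
  5.160.0.0/12 (5.160.0.0 - 5.175.255.255)
  5.174.0.0/15 (5.174.0.0 - 5.175.255.255)
  5.174.0.0/17 (5.174.0.0 - 5.174.127.255)
Total matching entries: 5.

5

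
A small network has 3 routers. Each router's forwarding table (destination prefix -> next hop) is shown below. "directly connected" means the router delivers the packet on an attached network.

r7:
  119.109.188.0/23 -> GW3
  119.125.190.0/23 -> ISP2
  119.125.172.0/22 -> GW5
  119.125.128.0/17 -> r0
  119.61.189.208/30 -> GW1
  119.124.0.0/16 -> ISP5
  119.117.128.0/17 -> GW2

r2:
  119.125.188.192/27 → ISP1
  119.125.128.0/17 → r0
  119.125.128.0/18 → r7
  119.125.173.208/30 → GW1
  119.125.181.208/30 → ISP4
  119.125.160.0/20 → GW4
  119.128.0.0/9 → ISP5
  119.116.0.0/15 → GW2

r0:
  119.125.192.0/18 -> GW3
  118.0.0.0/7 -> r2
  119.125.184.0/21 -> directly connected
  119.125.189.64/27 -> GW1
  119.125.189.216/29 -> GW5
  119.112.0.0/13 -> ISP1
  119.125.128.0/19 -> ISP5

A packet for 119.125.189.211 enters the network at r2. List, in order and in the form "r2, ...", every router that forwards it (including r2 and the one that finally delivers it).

r2, r7, r0

At r2: longest match for 119.125.189.211 is 119.125.128.0/18 -> r7
At r7: longest match for 119.125.189.211 is 119.125.128.0/17 -> r0
At r0: longest match for 119.125.189.211 is 119.125.184.0/21 -> directly connected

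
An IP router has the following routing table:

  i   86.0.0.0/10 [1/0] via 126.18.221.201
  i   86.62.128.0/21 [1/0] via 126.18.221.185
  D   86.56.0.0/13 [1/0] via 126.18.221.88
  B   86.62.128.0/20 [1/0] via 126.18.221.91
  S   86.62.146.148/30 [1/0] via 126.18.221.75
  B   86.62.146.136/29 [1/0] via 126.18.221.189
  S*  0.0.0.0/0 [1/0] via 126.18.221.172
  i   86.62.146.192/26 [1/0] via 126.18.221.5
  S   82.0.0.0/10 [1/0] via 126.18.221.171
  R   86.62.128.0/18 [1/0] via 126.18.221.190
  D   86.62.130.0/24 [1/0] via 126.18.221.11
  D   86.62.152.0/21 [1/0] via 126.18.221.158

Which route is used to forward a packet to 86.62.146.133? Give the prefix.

Entries matching 86.62.146.133:
  0.0.0.0/0 (default, matches everything)
  86.0.0.0/10 (86.0.0.0 - 86.63.255.255)
  86.56.0.0/13 (86.56.0.0 - 86.63.255.255)
  86.62.128.0/18 (86.62.128.0 - 86.62.191.255)
Most specific is 86.62.128.0/18.

86.62.128.0/18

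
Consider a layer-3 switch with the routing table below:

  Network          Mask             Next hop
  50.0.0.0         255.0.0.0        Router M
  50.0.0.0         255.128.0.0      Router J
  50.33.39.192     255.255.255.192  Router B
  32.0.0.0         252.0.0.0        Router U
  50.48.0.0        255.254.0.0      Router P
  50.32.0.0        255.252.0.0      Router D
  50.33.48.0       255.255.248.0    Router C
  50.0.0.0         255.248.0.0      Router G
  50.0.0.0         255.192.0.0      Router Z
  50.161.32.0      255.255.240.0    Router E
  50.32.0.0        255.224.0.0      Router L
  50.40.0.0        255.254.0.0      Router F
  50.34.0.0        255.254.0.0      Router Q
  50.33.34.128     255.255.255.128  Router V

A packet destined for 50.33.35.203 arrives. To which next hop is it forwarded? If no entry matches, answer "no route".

Router D

Routes whose prefix contains 50.33.35.203:
  50.0.0.0/8 (50.0.0.0 - 50.255.255.255) -> Router M
  50.0.0.0/9 (50.0.0.0 - 50.127.255.255) -> Router J
  50.0.0.0/10 (50.0.0.0 - 50.63.255.255) -> Router Z
  50.32.0.0/11 (50.32.0.0 - 50.63.255.255) -> Router L
  50.32.0.0/14 (50.32.0.0 - 50.35.255.255) -> Router D
More-specific entries that do NOT match:
  50.33.39.192/26 (50.33.39.192 - 50.33.39.255) does not contain 50.33.35.203
  50.33.34.128/25 (50.33.34.128 - 50.33.34.255) does not contain 50.33.35.203
  50.33.48.0/21 (50.33.48.0 - 50.33.55.255) does not contain 50.33.35.203
  50.161.32.0/20 (50.161.32.0 - 50.161.47.255) does not contain 50.33.35.203
  50.48.0.0/15 (50.48.0.0 - 50.49.255.255) does not contain 50.33.35.203
  50.40.0.0/15 (50.40.0.0 - 50.41.255.255) does not contain 50.33.35.203
  50.34.0.0/15 (50.34.0.0 - 50.35.255.255) does not contain 50.33.35.203
Longest matching prefix is /14 -> next hop Router D.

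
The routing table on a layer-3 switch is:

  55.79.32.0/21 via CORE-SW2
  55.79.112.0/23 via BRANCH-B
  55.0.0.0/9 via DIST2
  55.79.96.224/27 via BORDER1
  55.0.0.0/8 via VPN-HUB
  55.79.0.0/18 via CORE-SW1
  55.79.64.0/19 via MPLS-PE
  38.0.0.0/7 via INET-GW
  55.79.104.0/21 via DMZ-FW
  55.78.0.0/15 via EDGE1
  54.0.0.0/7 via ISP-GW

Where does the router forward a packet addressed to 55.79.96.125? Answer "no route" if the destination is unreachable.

EDGE1

Routes whose prefix contains 55.79.96.125:
  54.0.0.0/7 (54.0.0.0 - 55.255.255.255) -> ISP-GW
  55.0.0.0/8 (55.0.0.0 - 55.255.255.255) -> VPN-HUB
  55.0.0.0/9 (55.0.0.0 - 55.127.255.255) -> DIST2
  55.78.0.0/15 (55.78.0.0 - 55.79.255.255) -> EDGE1
More-specific entries that do NOT match:
  55.79.96.224/27 (55.79.96.224 - 55.79.96.255) does not contain 55.79.96.125
  55.79.112.0/23 (55.79.112.0 - 55.79.113.255) does not contain 55.79.96.125
  55.79.32.0/21 (55.79.32.0 - 55.79.39.255) does not contain 55.79.96.125
  55.79.104.0/21 (55.79.104.0 - 55.79.111.255) does not contain 55.79.96.125
  55.79.64.0/19 (55.79.64.0 - 55.79.95.255) does not contain 55.79.96.125
  55.79.0.0/18 (55.79.0.0 - 55.79.63.255) does not contain 55.79.96.125
Longest matching prefix is /15 -> next hop EDGE1.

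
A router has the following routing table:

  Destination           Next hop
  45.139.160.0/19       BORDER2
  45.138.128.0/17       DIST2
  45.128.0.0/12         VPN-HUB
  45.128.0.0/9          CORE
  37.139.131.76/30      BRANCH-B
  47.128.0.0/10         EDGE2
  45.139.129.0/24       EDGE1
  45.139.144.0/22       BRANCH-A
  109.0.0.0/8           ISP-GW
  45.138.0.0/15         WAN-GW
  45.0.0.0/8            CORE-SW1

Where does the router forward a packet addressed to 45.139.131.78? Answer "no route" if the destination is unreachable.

WAN-GW

Routes whose prefix contains 45.139.131.78:
  45.0.0.0/8 (45.0.0.0 - 45.255.255.255) -> CORE-SW1
  45.128.0.0/9 (45.128.0.0 - 45.255.255.255) -> CORE
  45.128.0.0/12 (45.128.0.0 - 45.143.255.255) -> VPN-HUB
  45.138.0.0/15 (45.138.0.0 - 45.139.255.255) -> WAN-GW
More-specific entries that do NOT match:
  37.139.131.76/30 (37.139.131.76 - 37.139.131.79) does not contain 45.139.131.78
  45.139.129.0/24 (45.139.129.0 - 45.139.129.255) does not contain 45.139.131.78
  45.139.144.0/22 (45.139.144.0 - 45.139.147.255) does not contain 45.139.131.78
  45.139.160.0/19 (45.139.160.0 - 45.139.191.255) does not contain 45.139.131.78
  45.138.128.0/17 (45.138.128.0 - 45.138.255.255) does not contain 45.139.131.78
Longest matching prefix is /15 -> next hop WAN-GW.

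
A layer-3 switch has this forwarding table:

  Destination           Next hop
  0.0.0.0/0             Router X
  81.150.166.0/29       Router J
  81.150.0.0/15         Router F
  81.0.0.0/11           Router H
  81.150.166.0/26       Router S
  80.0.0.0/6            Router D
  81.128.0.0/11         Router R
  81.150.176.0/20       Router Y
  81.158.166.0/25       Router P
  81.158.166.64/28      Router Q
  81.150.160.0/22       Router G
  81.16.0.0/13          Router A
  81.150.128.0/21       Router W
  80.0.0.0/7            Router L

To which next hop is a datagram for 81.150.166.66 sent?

Routes whose prefix contains 81.150.166.66:
  0.0.0.0/0 (default, matches everything) -> Router X
  80.0.0.0/6 (80.0.0.0 - 83.255.255.255) -> Router D
  80.0.0.0/7 (80.0.0.0 - 81.255.255.255) -> Router L
  81.128.0.0/11 (81.128.0.0 - 81.159.255.255) -> Router R
  81.150.0.0/15 (81.150.0.0 - 81.151.255.255) -> Router F
More-specific entries that do NOT match:
  81.150.166.0/29 (81.150.166.0 - 81.150.166.7) does not contain 81.150.166.66
  81.158.166.64/28 (81.158.166.64 - 81.158.166.79) does not contain 81.150.166.66
  81.150.166.0/26 (81.150.166.0 - 81.150.166.63) does not contain 81.150.166.66
  81.158.166.0/25 (81.158.166.0 - 81.158.166.127) does not contain 81.150.166.66
  81.150.160.0/22 (81.150.160.0 - 81.150.163.255) does not contain 81.150.166.66
  81.150.128.0/21 (81.150.128.0 - 81.150.135.255) does not contain 81.150.166.66
  81.150.176.0/20 (81.150.176.0 - 81.150.191.255) does not contain 81.150.166.66
Longest matching prefix is /15 -> next hop Router F.

Router F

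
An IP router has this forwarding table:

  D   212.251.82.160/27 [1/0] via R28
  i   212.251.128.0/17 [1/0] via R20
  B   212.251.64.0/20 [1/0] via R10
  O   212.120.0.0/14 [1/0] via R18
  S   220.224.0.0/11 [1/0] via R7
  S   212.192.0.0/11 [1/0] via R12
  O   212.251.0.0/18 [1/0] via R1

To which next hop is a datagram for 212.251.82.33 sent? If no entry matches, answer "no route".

No entry's prefix contains 212.251.82.33; there is no default route.

no route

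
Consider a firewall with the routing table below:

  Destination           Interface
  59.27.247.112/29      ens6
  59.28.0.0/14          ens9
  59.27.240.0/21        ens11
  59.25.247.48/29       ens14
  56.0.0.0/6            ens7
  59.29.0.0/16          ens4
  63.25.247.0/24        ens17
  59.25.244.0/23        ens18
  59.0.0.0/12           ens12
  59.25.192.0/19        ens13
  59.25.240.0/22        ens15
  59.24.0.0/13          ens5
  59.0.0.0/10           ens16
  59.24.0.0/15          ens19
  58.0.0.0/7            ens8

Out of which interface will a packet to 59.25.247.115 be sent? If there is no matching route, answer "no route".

Routes whose prefix contains 59.25.247.115:
  56.0.0.0/6 (56.0.0.0 - 59.255.255.255) -> ens7
  58.0.0.0/7 (58.0.0.0 - 59.255.255.255) -> ens8
  59.0.0.0/10 (59.0.0.0 - 59.63.255.255) -> ens16
  59.24.0.0/13 (59.24.0.0 - 59.31.255.255) -> ens5
  59.24.0.0/15 (59.24.0.0 - 59.25.255.255) -> ens19
More-specific entries that do NOT match:
  59.27.247.112/29 (59.27.247.112 - 59.27.247.119) does not contain 59.25.247.115
  59.25.247.48/29 (59.25.247.48 - 59.25.247.55) does not contain 59.25.247.115
  63.25.247.0/24 (63.25.247.0 - 63.25.247.255) does not contain 59.25.247.115
  59.25.244.0/23 (59.25.244.0 - 59.25.245.255) does not contain 59.25.247.115
  59.25.240.0/22 (59.25.240.0 - 59.25.243.255) does not contain 59.25.247.115
  59.27.240.0/21 (59.27.240.0 - 59.27.247.255) does not contain 59.25.247.115
  59.25.192.0/19 (59.25.192.0 - 59.25.223.255) does not contain 59.25.247.115
  59.29.0.0/16 (59.29.0.0 - 59.29.255.255) does not contain 59.25.247.115
Longest matching prefix is /15 -> interface ens19.

ens19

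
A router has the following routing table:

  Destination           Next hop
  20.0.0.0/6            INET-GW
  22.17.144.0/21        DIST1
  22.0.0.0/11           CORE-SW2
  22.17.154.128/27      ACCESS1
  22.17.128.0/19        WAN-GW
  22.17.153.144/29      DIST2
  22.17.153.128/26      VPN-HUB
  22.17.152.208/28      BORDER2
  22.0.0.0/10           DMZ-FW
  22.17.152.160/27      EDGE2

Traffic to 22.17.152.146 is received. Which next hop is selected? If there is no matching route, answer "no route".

Routes whose prefix contains 22.17.152.146:
  20.0.0.0/6 (20.0.0.0 - 23.255.255.255) -> INET-GW
  22.0.0.0/10 (22.0.0.0 - 22.63.255.255) -> DMZ-FW
  22.0.0.0/11 (22.0.0.0 - 22.31.255.255) -> CORE-SW2
  22.17.128.0/19 (22.17.128.0 - 22.17.159.255) -> WAN-GW
More-specific entries that do NOT match:
  22.17.153.144/29 (22.17.153.144 - 22.17.153.151) does not contain 22.17.152.146
  22.17.152.208/28 (22.17.152.208 - 22.17.152.223) does not contain 22.17.152.146
  22.17.154.128/27 (22.17.154.128 - 22.17.154.159) does not contain 22.17.152.146
  22.17.152.160/27 (22.17.152.160 - 22.17.152.191) does not contain 22.17.152.146
  22.17.153.128/26 (22.17.153.128 - 22.17.153.191) does not contain 22.17.152.146
  22.17.144.0/21 (22.17.144.0 - 22.17.151.255) does not contain 22.17.152.146
Longest matching prefix is /19 -> next hop WAN-GW.

WAN-GW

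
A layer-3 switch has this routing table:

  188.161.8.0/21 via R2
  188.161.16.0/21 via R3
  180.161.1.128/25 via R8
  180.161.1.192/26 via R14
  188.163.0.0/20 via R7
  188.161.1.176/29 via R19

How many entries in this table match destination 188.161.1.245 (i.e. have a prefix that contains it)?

0

No listed prefix contains 188.161.1.245.
Total matching entries: 0.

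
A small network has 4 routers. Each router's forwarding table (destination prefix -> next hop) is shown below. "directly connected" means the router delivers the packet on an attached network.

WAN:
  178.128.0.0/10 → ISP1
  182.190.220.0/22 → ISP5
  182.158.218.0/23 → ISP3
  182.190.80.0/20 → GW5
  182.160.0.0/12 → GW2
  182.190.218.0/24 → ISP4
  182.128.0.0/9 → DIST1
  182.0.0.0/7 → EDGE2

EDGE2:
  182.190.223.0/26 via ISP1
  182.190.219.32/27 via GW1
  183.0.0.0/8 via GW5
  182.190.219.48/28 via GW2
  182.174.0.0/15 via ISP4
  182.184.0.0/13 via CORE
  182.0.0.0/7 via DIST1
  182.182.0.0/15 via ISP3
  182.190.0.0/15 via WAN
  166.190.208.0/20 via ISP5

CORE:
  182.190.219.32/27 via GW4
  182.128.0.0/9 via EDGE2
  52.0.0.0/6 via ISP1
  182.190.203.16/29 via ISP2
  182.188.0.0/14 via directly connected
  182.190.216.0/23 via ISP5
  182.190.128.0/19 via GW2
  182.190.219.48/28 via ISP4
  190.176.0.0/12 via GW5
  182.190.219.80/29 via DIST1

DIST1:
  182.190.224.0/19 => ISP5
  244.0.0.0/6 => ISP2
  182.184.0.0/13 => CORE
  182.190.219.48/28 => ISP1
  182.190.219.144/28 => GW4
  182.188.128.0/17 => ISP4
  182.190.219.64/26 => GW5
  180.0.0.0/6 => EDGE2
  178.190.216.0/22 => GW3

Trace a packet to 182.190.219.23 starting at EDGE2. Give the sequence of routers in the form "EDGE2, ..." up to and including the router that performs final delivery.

EDGE2, WAN, DIST1, CORE

At EDGE2: longest match for 182.190.219.23 is 182.190.0.0/15 -> WAN
At WAN: longest match for 182.190.219.23 is 182.128.0.0/9 -> DIST1
At DIST1: longest match for 182.190.219.23 is 182.184.0.0/13 -> CORE
At CORE: longest match for 182.190.219.23 is 182.188.0.0/14 -> directly connected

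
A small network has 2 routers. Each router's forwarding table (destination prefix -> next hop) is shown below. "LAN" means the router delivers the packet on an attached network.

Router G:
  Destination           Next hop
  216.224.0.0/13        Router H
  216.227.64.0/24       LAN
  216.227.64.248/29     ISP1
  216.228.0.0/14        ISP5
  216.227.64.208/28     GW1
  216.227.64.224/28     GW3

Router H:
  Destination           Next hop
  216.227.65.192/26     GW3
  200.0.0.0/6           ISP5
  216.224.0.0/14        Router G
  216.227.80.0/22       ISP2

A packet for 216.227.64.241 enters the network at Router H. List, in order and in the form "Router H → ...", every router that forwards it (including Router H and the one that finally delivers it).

At Router H: longest match for 216.227.64.241 is 216.224.0.0/14 -> Router G
At Router G: longest match for 216.227.64.241 is 216.227.64.0/24 -> LAN

Router H → Router G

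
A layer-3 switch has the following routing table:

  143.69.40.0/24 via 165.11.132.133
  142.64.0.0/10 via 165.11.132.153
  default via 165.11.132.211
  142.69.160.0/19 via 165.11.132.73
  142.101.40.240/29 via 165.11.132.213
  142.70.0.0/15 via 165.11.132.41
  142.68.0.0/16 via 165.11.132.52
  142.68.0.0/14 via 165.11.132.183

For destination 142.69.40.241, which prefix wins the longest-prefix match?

142.68.0.0/14

Entries matching 142.69.40.241:
  0.0.0.0/0 (default, matches everything)
  142.64.0.0/10 (142.64.0.0 - 142.127.255.255)
  142.68.0.0/14 (142.68.0.0 - 142.71.255.255)
Most specific is 142.68.0.0/14.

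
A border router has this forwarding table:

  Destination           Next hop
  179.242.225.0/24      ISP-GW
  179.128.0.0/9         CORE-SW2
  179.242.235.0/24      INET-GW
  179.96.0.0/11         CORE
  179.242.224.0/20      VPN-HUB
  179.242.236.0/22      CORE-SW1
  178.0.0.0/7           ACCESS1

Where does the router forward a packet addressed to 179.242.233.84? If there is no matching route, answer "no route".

VPN-HUB

Routes whose prefix contains 179.242.233.84:
  178.0.0.0/7 (178.0.0.0 - 179.255.255.255) -> ACCESS1
  179.128.0.0/9 (179.128.0.0 - 179.255.255.255) -> CORE-SW2
  179.242.224.0/20 (179.242.224.0 - 179.242.239.255) -> VPN-HUB
More-specific entries that do NOT match:
  179.242.225.0/24 (179.242.225.0 - 179.242.225.255) does not contain 179.242.233.84
  179.242.235.0/24 (179.242.235.0 - 179.242.235.255) does not contain 179.242.233.84
  179.242.236.0/22 (179.242.236.0 - 179.242.239.255) does not contain 179.242.233.84
Longest matching prefix is /20 -> next hop VPN-HUB.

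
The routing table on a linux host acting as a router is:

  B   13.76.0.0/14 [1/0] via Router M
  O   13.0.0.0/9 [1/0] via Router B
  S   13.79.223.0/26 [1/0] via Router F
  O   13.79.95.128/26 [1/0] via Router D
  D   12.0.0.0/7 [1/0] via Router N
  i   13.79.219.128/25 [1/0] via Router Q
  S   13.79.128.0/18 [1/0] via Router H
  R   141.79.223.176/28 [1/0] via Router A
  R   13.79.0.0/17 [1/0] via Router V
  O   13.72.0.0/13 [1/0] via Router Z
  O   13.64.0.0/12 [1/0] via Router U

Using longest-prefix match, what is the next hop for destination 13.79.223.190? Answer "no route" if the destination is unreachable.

Routes whose prefix contains 13.79.223.190:
  12.0.0.0/7 (12.0.0.0 - 13.255.255.255) -> Router N
  13.0.0.0/9 (13.0.0.0 - 13.127.255.255) -> Router B
  13.64.0.0/12 (13.64.0.0 - 13.79.255.255) -> Router U
  13.72.0.0/13 (13.72.0.0 - 13.79.255.255) -> Router Z
  13.76.0.0/14 (13.76.0.0 - 13.79.255.255) -> Router M
More-specific entries that do NOT match:
  141.79.223.176/28 (141.79.223.176 - 141.79.223.191) does not contain 13.79.223.190
  13.79.223.0/26 (13.79.223.0 - 13.79.223.63) does not contain 13.79.223.190
  13.79.95.128/26 (13.79.95.128 - 13.79.95.191) does not contain 13.79.223.190
  13.79.219.128/25 (13.79.219.128 - 13.79.219.255) does not contain 13.79.223.190
  13.79.128.0/18 (13.79.128.0 - 13.79.191.255) does not contain 13.79.223.190
  13.79.0.0/17 (13.79.0.0 - 13.79.127.255) does not contain 13.79.223.190
Longest matching prefix is /14 -> next hop Router M.

Router M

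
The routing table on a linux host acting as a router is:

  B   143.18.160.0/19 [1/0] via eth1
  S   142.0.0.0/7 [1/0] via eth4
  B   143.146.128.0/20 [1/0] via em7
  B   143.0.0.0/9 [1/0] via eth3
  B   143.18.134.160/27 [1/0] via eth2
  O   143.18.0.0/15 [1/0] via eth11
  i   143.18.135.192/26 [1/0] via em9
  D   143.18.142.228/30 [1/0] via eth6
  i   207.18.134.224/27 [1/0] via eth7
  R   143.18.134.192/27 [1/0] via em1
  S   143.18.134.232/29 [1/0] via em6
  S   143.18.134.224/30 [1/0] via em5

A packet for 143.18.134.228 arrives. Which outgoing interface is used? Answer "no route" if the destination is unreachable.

eth11

Routes whose prefix contains 143.18.134.228:
  142.0.0.0/7 (142.0.0.0 - 143.255.255.255) -> eth4
  143.0.0.0/9 (143.0.0.0 - 143.127.255.255) -> eth3
  143.18.0.0/15 (143.18.0.0 - 143.19.255.255) -> eth11
More-specific entries that do NOT match:
  143.18.142.228/30 (143.18.142.228 - 143.18.142.231) does not contain 143.18.134.228
  143.18.134.224/30 (143.18.134.224 - 143.18.134.227) does not contain 143.18.134.228
  143.18.134.232/29 (143.18.134.232 - 143.18.134.239) does not contain 143.18.134.228
  143.18.134.160/27 (143.18.134.160 - 143.18.134.191) does not contain 143.18.134.228
  207.18.134.224/27 (207.18.134.224 - 207.18.134.255) does not contain 143.18.134.228
  143.18.134.192/27 (143.18.134.192 - 143.18.134.223) does not contain 143.18.134.228
  143.18.135.192/26 (143.18.135.192 - 143.18.135.255) does not contain 143.18.134.228
  143.146.128.0/20 (143.146.128.0 - 143.146.143.255) does not contain 143.18.134.228
  143.18.160.0/19 (143.18.160.0 - 143.18.191.255) does not contain 143.18.134.228
Longest matching prefix is /15 -> interface eth11.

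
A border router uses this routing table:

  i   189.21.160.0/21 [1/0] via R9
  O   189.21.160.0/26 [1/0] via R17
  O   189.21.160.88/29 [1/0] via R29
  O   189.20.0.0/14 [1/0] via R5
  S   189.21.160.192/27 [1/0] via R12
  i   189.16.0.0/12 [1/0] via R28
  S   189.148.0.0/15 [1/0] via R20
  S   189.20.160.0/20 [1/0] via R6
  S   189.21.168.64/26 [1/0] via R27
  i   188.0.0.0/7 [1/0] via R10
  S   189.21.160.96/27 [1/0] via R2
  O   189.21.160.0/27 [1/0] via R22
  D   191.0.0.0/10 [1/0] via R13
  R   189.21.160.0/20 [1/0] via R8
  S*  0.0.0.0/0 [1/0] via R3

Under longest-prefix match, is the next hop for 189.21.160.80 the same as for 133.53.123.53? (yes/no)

no

189.21.160.80: longest match 189.21.160.0/21 -> R9
133.53.123.53: longest match 0.0.0.0/0 -> R3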